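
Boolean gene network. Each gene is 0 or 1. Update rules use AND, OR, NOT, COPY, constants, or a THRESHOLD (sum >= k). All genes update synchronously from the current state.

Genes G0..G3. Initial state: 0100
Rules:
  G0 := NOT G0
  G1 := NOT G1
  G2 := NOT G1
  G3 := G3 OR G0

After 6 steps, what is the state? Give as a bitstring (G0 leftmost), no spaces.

Step 1: G0=NOT G0=NOT 0=1 G1=NOT G1=NOT 1=0 G2=NOT G1=NOT 1=0 G3=G3|G0=0|0=0 -> 1000
Step 2: G0=NOT G0=NOT 1=0 G1=NOT G1=NOT 0=1 G2=NOT G1=NOT 0=1 G3=G3|G0=0|1=1 -> 0111
Step 3: G0=NOT G0=NOT 0=1 G1=NOT G1=NOT 1=0 G2=NOT G1=NOT 1=0 G3=G3|G0=1|0=1 -> 1001
Step 4: G0=NOT G0=NOT 1=0 G1=NOT G1=NOT 0=1 G2=NOT G1=NOT 0=1 G3=G3|G0=1|1=1 -> 0111
Step 5: G0=NOT G0=NOT 0=1 G1=NOT G1=NOT 1=0 G2=NOT G1=NOT 1=0 G3=G3|G0=1|0=1 -> 1001
Step 6: G0=NOT G0=NOT 1=0 G1=NOT G1=NOT 0=1 G2=NOT G1=NOT 0=1 G3=G3|G0=1|1=1 -> 0111

0111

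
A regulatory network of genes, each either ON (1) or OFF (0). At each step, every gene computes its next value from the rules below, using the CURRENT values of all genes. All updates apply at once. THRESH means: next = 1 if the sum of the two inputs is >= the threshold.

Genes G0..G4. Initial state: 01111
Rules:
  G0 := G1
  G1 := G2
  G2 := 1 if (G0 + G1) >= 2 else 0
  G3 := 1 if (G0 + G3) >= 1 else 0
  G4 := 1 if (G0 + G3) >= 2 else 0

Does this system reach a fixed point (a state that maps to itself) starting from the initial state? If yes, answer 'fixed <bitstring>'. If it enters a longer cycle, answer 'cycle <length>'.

Step 0: 01111
Step 1: G0=G1=1 G1=G2=1 G2=(0+1>=2)=0 G3=(0+1>=1)=1 G4=(0+1>=2)=0 -> 11010
Step 2: G0=G1=1 G1=G2=0 G2=(1+1>=2)=1 G3=(1+1>=1)=1 G4=(1+1>=2)=1 -> 10111
Step 3: G0=G1=0 G1=G2=1 G2=(1+0>=2)=0 G3=(1+1>=1)=1 G4=(1+1>=2)=1 -> 01011
Step 4: G0=G1=1 G1=G2=0 G2=(0+1>=2)=0 G3=(0+1>=1)=1 G4=(0+1>=2)=0 -> 10010
Step 5: G0=G1=0 G1=G2=0 G2=(1+0>=2)=0 G3=(1+1>=1)=1 G4=(1+1>=2)=1 -> 00011
Step 6: G0=G1=0 G1=G2=0 G2=(0+0>=2)=0 G3=(0+1>=1)=1 G4=(0+1>=2)=0 -> 00010
Step 7: G0=G1=0 G1=G2=0 G2=(0+0>=2)=0 G3=(0+1>=1)=1 G4=(0+1>=2)=0 -> 00010
Fixed point reached at step 6: 00010

Answer: fixed 00010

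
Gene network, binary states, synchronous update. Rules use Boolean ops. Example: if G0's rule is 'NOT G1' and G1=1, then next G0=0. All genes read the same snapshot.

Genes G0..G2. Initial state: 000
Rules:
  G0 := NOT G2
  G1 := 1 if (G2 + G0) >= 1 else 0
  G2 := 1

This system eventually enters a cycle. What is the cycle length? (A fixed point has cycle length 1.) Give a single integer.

Step 0: 000
Step 1: G0=NOT G2=NOT 0=1 G1=(0+0>=1)=0 G2=1(const) -> 101
Step 2: G0=NOT G2=NOT 1=0 G1=(1+1>=1)=1 G2=1(const) -> 011
Step 3: G0=NOT G2=NOT 1=0 G1=(1+0>=1)=1 G2=1(const) -> 011
State from step 3 equals state from step 2 -> cycle length 1

Answer: 1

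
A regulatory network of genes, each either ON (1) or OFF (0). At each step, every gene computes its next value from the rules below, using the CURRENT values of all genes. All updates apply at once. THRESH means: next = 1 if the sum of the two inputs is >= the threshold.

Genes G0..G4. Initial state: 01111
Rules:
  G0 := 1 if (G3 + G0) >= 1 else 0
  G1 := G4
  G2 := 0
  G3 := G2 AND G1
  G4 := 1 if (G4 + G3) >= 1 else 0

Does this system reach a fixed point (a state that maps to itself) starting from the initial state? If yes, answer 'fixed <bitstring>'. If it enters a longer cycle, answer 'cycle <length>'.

Step 0: 01111
Step 1: G0=(1+0>=1)=1 G1=G4=1 G2=0(const) G3=G2&G1=1&1=1 G4=(1+1>=1)=1 -> 11011
Step 2: G0=(1+1>=1)=1 G1=G4=1 G2=0(const) G3=G2&G1=0&1=0 G4=(1+1>=1)=1 -> 11001
Step 3: G0=(0+1>=1)=1 G1=G4=1 G2=0(const) G3=G2&G1=0&1=0 G4=(1+0>=1)=1 -> 11001
Fixed point reached at step 2: 11001

Answer: fixed 11001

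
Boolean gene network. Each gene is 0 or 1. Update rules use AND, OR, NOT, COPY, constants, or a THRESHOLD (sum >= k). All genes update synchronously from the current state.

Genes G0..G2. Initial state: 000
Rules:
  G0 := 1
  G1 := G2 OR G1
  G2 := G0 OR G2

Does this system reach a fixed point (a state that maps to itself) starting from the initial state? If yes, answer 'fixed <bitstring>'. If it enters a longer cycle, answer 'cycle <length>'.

Step 0: 000
Step 1: G0=1(const) G1=G2|G1=0|0=0 G2=G0|G2=0|0=0 -> 100
Step 2: G0=1(const) G1=G2|G1=0|0=0 G2=G0|G2=1|0=1 -> 101
Step 3: G0=1(const) G1=G2|G1=1|0=1 G2=G0|G2=1|1=1 -> 111
Step 4: G0=1(const) G1=G2|G1=1|1=1 G2=G0|G2=1|1=1 -> 111
Fixed point reached at step 3: 111

Answer: fixed 111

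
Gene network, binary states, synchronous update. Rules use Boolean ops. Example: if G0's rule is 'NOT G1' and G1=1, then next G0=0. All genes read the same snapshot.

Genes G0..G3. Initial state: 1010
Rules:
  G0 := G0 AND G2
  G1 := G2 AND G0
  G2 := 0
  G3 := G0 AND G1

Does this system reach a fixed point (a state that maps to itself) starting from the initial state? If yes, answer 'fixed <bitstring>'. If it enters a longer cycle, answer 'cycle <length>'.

Step 0: 1010
Step 1: G0=G0&G2=1&1=1 G1=G2&G0=1&1=1 G2=0(const) G3=G0&G1=1&0=0 -> 1100
Step 2: G0=G0&G2=1&0=0 G1=G2&G0=0&1=0 G2=0(const) G3=G0&G1=1&1=1 -> 0001
Step 3: G0=G0&G2=0&0=0 G1=G2&G0=0&0=0 G2=0(const) G3=G0&G1=0&0=0 -> 0000
Step 4: G0=G0&G2=0&0=0 G1=G2&G0=0&0=0 G2=0(const) G3=G0&G1=0&0=0 -> 0000
Fixed point reached at step 3: 0000

Answer: fixed 0000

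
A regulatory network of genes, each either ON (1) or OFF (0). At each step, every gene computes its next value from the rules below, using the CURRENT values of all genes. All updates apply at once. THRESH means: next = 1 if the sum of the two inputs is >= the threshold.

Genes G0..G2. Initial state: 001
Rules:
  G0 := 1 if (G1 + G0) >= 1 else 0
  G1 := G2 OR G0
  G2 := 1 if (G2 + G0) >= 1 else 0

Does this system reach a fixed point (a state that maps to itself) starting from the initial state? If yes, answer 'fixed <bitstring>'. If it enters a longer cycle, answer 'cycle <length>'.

Step 0: 001
Step 1: G0=(0+0>=1)=0 G1=G2|G0=1|0=1 G2=(1+0>=1)=1 -> 011
Step 2: G0=(1+0>=1)=1 G1=G2|G0=1|0=1 G2=(1+0>=1)=1 -> 111
Step 3: G0=(1+1>=1)=1 G1=G2|G0=1|1=1 G2=(1+1>=1)=1 -> 111
Fixed point reached at step 2: 111

Answer: fixed 111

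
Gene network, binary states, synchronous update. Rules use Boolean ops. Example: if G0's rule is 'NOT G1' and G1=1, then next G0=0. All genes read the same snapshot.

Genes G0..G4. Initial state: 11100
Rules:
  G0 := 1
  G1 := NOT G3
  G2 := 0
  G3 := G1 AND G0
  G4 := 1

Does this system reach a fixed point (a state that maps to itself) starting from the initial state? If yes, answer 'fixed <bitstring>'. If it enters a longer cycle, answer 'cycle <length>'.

Step 0: 11100
Step 1: G0=1(const) G1=NOT G3=NOT 0=1 G2=0(const) G3=G1&G0=1&1=1 G4=1(const) -> 11011
Step 2: G0=1(const) G1=NOT G3=NOT 1=0 G2=0(const) G3=G1&G0=1&1=1 G4=1(const) -> 10011
Step 3: G0=1(const) G1=NOT G3=NOT 1=0 G2=0(const) G3=G1&G0=0&1=0 G4=1(const) -> 10001
Step 4: G0=1(const) G1=NOT G3=NOT 0=1 G2=0(const) G3=G1&G0=0&1=0 G4=1(const) -> 11001
Step 5: G0=1(const) G1=NOT G3=NOT 0=1 G2=0(const) G3=G1&G0=1&1=1 G4=1(const) -> 11011
Cycle of length 4 starting at step 1 -> no fixed point

Answer: cycle 4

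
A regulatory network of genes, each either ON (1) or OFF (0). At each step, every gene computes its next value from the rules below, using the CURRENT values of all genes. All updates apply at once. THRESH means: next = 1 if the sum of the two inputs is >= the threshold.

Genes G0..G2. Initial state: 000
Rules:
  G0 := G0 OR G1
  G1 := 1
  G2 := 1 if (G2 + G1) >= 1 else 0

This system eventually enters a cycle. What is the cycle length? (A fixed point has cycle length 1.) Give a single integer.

Answer: 1

Derivation:
Step 0: 000
Step 1: G0=G0|G1=0|0=0 G1=1(const) G2=(0+0>=1)=0 -> 010
Step 2: G0=G0|G1=0|1=1 G1=1(const) G2=(0+1>=1)=1 -> 111
Step 3: G0=G0|G1=1|1=1 G1=1(const) G2=(1+1>=1)=1 -> 111
State from step 3 equals state from step 2 -> cycle length 1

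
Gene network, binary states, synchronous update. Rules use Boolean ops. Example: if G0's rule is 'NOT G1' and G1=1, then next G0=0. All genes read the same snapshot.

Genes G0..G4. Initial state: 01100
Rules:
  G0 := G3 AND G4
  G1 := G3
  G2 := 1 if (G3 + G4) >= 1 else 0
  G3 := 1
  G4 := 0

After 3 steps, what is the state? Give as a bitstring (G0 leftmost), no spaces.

Step 1: G0=G3&G4=0&0=0 G1=G3=0 G2=(0+0>=1)=0 G3=1(const) G4=0(const) -> 00010
Step 2: G0=G3&G4=1&0=0 G1=G3=1 G2=(1+0>=1)=1 G3=1(const) G4=0(const) -> 01110
Step 3: G0=G3&G4=1&0=0 G1=G3=1 G2=(1+0>=1)=1 G3=1(const) G4=0(const) -> 01110

01110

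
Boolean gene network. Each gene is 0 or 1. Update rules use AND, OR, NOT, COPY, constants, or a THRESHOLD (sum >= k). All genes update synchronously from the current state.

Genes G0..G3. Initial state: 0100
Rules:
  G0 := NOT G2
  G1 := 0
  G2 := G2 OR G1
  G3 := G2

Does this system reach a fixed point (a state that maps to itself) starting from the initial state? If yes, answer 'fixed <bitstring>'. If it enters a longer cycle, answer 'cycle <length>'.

Answer: fixed 0011

Derivation:
Step 0: 0100
Step 1: G0=NOT G2=NOT 0=1 G1=0(const) G2=G2|G1=0|1=1 G3=G2=0 -> 1010
Step 2: G0=NOT G2=NOT 1=0 G1=0(const) G2=G2|G1=1|0=1 G3=G2=1 -> 0011
Step 3: G0=NOT G2=NOT 1=0 G1=0(const) G2=G2|G1=1|0=1 G3=G2=1 -> 0011
Fixed point reached at step 2: 0011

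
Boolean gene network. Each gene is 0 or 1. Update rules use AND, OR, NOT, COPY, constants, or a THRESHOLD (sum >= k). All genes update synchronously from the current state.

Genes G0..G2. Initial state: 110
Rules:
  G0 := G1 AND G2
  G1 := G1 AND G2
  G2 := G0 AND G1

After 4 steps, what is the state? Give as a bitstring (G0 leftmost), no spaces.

Step 1: G0=G1&G2=1&0=0 G1=G1&G2=1&0=0 G2=G0&G1=1&1=1 -> 001
Step 2: G0=G1&G2=0&1=0 G1=G1&G2=0&1=0 G2=G0&G1=0&0=0 -> 000
Step 3: G0=G1&G2=0&0=0 G1=G1&G2=0&0=0 G2=G0&G1=0&0=0 -> 000
Step 4: G0=G1&G2=0&0=0 G1=G1&G2=0&0=0 G2=G0&G1=0&0=0 -> 000

000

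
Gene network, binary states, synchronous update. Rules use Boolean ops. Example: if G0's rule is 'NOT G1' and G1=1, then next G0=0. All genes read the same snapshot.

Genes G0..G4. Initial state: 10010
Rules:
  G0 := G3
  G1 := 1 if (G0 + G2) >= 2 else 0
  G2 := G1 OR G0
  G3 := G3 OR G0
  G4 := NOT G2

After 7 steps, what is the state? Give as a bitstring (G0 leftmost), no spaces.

Step 1: G0=G3=1 G1=(1+0>=2)=0 G2=G1|G0=0|1=1 G3=G3|G0=1|1=1 G4=NOT G2=NOT 0=1 -> 10111
Step 2: G0=G3=1 G1=(1+1>=2)=1 G2=G1|G0=0|1=1 G3=G3|G0=1|1=1 G4=NOT G2=NOT 1=0 -> 11110
Step 3: G0=G3=1 G1=(1+1>=2)=1 G2=G1|G0=1|1=1 G3=G3|G0=1|1=1 G4=NOT G2=NOT 1=0 -> 11110
Step 4: G0=G3=1 G1=(1+1>=2)=1 G2=G1|G0=1|1=1 G3=G3|G0=1|1=1 G4=NOT G2=NOT 1=0 -> 11110
Step 5: G0=G3=1 G1=(1+1>=2)=1 G2=G1|G0=1|1=1 G3=G3|G0=1|1=1 G4=NOT G2=NOT 1=0 -> 11110
Step 6: G0=G3=1 G1=(1+1>=2)=1 G2=G1|G0=1|1=1 G3=G3|G0=1|1=1 G4=NOT G2=NOT 1=0 -> 11110
Step 7: G0=G3=1 G1=(1+1>=2)=1 G2=G1|G0=1|1=1 G3=G3|G0=1|1=1 G4=NOT G2=NOT 1=0 -> 11110

11110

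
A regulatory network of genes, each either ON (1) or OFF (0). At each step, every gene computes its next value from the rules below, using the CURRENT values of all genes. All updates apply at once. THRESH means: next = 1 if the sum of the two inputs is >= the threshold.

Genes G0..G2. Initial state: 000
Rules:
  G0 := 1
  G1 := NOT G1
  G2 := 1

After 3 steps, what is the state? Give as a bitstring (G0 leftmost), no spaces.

Step 1: G0=1(const) G1=NOT G1=NOT 0=1 G2=1(const) -> 111
Step 2: G0=1(const) G1=NOT G1=NOT 1=0 G2=1(const) -> 101
Step 3: G0=1(const) G1=NOT G1=NOT 0=1 G2=1(const) -> 111

111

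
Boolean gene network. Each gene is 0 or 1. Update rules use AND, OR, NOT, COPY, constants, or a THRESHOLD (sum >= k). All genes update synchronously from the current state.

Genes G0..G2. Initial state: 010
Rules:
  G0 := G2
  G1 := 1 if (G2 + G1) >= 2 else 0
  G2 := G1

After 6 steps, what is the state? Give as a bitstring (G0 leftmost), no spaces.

Step 1: G0=G2=0 G1=(0+1>=2)=0 G2=G1=1 -> 001
Step 2: G0=G2=1 G1=(1+0>=2)=0 G2=G1=0 -> 100
Step 3: G0=G2=0 G1=(0+0>=2)=0 G2=G1=0 -> 000
Step 4: G0=G2=0 G1=(0+0>=2)=0 G2=G1=0 -> 000
Step 5: G0=G2=0 G1=(0+0>=2)=0 G2=G1=0 -> 000
Step 6: G0=G2=0 G1=(0+0>=2)=0 G2=G1=0 -> 000

000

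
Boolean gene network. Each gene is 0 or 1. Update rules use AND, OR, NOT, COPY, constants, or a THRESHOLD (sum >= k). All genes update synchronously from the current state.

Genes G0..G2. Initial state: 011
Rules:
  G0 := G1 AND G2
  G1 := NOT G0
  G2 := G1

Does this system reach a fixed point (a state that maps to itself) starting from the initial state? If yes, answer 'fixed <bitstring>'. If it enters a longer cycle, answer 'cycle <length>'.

Step 0: 011
Step 1: G0=G1&G2=1&1=1 G1=NOT G0=NOT 0=1 G2=G1=1 -> 111
Step 2: G0=G1&G2=1&1=1 G1=NOT G0=NOT 1=0 G2=G1=1 -> 101
Step 3: G0=G1&G2=0&1=0 G1=NOT G0=NOT 1=0 G2=G1=0 -> 000
Step 4: G0=G1&G2=0&0=0 G1=NOT G0=NOT 0=1 G2=G1=0 -> 010
Step 5: G0=G1&G2=1&0=0 G1=NOT G0=NOT 0=1 G2=G1=1 -> 011
Cycle of length 5 starting at step 0 -> no fixed point

Answer: cycle 5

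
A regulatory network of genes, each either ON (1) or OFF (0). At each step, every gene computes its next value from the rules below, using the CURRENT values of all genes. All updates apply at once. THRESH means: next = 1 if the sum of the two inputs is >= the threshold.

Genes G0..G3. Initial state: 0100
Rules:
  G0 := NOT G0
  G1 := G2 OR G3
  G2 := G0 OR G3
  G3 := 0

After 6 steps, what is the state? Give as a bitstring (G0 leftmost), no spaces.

Step 1: G0=NOT G0=NOT 0=1 G1=G2|G3=0|0=0 G2=G0|G3=0|0=0 G3=0(const) -> 1000
Step 2: G0=NOT G0=NOT 1=0 G1=G2|G3=0|0=0 G2=G0|G3=1|0=1 G3=0(const) -> 0010
Step 3: G0=NOT G0=NOT 0=1 G1=G2|G3=1|0=1 G2=G0|G3=0|0=0 G3=0(const) -> 1100
Step 4: G0=NOT G0=NOT 1=0 G1=G2|G3=0|0=0 G2=G0|G3=1|0=1 G3=0(const) -> 0010
Step 5: G0=NOT G0=NOT 0=1 G1=G2|G3=1|0=1 G2=G0|G3=0|0=0 G3=0(const) -> 1100
Step 6: G0=NOT G0=NOT 1=0 G1=G2|G3=0|0=0 G2=G0|G3=1|0=1 G3=0(const) -> 0010

0010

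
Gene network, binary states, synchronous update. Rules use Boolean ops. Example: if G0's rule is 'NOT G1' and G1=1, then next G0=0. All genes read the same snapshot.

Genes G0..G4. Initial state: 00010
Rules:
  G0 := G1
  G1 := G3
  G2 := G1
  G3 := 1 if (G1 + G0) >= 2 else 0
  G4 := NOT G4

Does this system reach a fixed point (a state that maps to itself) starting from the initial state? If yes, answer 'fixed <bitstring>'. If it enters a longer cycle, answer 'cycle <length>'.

Step 0: 00010
Step 1: G0=G1=0 G1=G3=1 G2=G1=0 G3=(0+0>=2)=0 G4=NOT G4=NOT 0=1 -> 01001
Step 2: G0=G1=1 G1=G3=0 G2=G1=1 G3=(1+0>=2)=0 G4=NOT G4=NOT 1=0 -> 10100
Step 3: G0=G1=0 G1=G3=0 G2=G1=0 G3=(0+1>=2)=0 G4=NOT G4=NOT 0=1 -> 00001
Step 4: G0=G1=0 G1=G3=0 G2=G1=0 G3=(0+0>=2)=0 G4=NOT G4=NOT 1=0 -> 00000
Step 5: G0=G1=0 G1=G3=0 G2=G1=0 G3=(0+0>=2)=0 G4=NOT G4=NOT 0=1 -> 00001
Cycle of length 2 starting at step 3 -> no fixed point

Answer: cycle 2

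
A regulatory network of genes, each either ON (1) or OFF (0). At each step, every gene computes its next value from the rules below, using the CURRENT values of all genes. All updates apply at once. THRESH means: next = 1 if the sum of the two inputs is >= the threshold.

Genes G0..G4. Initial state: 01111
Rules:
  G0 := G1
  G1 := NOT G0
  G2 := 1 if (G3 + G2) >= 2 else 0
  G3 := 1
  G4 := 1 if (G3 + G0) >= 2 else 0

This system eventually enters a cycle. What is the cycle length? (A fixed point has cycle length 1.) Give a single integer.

Answer: 4

Derivation:
Step 0: 01111
Step 1: G0=G1=1 G1=NOT G0=NOT 0=1 G2=(1+1>=2)=1 G3=1(const) G4=(1+0>=2)=0 -> 11110
Step 2: G0=G1=1 G1=NOT G0=NOT 1=0 G2=(1+1>=2)=1 G3=1(const) G4=(1+1>=2)=1 -> 10111
Step 3: G0=G1=0 G1=NOT G0=NOT 1=0 G2=(1+1>=2)=1 G3=1(const) G4=(1+1>=2)=1 -> 00111
Step 4: G0=G1=0 G1=NOT G0=NOT 0=1 G2=(1+1>=2)=1 G3=1(const) G4=(1+0>=2)=0 -> 01110
Step 5: G0=G1=1 G1=NOT G0=NOT 0=1 G2=(1+1>=2)=1 G3=1(const) G4=(1+0>=2)=0 -> 11110
State from step 5 equals state from step 1 -> cycle length 4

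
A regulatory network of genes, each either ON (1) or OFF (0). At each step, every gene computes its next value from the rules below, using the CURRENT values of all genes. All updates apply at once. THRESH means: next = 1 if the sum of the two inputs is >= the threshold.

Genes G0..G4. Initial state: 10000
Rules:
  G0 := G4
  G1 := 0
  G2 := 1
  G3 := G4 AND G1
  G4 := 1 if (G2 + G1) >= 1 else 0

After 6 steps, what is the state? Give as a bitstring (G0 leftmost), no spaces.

Step 1: G0=G4=0 G1=0(const) G2=1(const) G3=G4&G1=0&0=0 G4=(0+0>=1)=0 -> 00100
Step 2: G0=G4=0 G1=0(const) G2=1(const) G3=G4&G1=0&0=0 G4=(1+0>=1)=1 -> 00101
Step 3: G0=G4=1 G1=0(const) G2=1(const) G3=G4&G1=1&0=0 G4=(1+0>=1)=1 -> 10101
Step 4: G0=G4=1 G1=0(const) G2=1(const) G3=G4&G1=1&0=0 G4=(1+0>=1)=1 -> 10101
Step 5: G0=G4=1 G1=0(const) G2=1(const) G3=G4&G1=1&0=0 G4=(1+0>=1)=1 -> 10101
Step 6: G0=G4=1 G1=0(const) G2=1(const) G3=G4&G1=1&0=0 G4=(1+0>=1)=1 -> 10101

10101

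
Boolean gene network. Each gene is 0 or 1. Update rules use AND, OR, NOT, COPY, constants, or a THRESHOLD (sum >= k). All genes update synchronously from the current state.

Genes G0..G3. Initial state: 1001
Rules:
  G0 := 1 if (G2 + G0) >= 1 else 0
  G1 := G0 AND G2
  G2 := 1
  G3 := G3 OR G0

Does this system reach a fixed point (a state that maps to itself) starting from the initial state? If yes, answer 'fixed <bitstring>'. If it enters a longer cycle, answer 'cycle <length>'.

Answer: fixed 1111

Derivation:
Step 0: 1001
Step 1: G0=(0+1>=1)=1 G1=G0&G2=1&0=0 G2=1(const) G3=G3|G0=1|1=1 -> 1011
Step 2: G0=(1+1>=1)=1 G1=G0&G2=1&1=1 G2=1(const) G3=G3|G0=1|1=1 -> 1111
Step 3: G0=(1+1>=1)=1 G1=G0&G2=1&1=1 G2=1(const) G3=G3|G0=1|1=1 -> 1111
Fixed point reached at step 2: 1111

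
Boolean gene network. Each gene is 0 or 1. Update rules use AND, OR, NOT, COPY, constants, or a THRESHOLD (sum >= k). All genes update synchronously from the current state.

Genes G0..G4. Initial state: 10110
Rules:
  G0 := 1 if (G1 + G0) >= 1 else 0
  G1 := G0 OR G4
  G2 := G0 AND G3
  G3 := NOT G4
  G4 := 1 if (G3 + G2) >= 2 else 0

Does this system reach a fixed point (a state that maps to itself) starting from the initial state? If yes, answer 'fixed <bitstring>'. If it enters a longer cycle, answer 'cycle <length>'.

Step 0: 10110
Step 1: G0=(0+1>=1)=1 G1=G0|G4=1|0=1 G2=G0&G3=1&1=1 G3=NOT G4=NOT 0=1 G4=(1+1>=2)=1 -> 11111
Step 2: G0=(1+1>=1)=1 G1=G0|G4=1|1=1 G2=G0&G3=1&1=1 G3=NOT G4=NOT 1=0 G4=(1+1>=2)=1 -> 11101
Step 3: G0=(1+1>=1)=1 G1=G0|G4=1|1=1 G2=G0&G3=1&0=0 G3=NOT G4=NOT 1=0 G4=(0+1>=2)=0 -> 11000
Step 4: G0=(1+1>=1)=1 G1=G0|G4=1|0=1 G2=G0&G3=1&0=0 G3=NOT G4=NOT 0=1 G4=(0+0>=2)=0 -> 11010
Step 5: G0=(1+1>=1)=1 G1=G0|G4=1|0=1 G2=G0&G3=1&1=1 G3=NOT G4=NOT 0=1 G4=(1+0>=2)=0 -> 11110
Step 6: G0=(1+1>=1)=1 G1=G0|G4=1|0=1 G2=G0&G3=1&1=1 G3=NOT G4=NOT 0=1 G4=(1+1>=2)=1 -> 11111
Cycle of length 5 starting at step 1 -> no fixed point

Answer: cycle 5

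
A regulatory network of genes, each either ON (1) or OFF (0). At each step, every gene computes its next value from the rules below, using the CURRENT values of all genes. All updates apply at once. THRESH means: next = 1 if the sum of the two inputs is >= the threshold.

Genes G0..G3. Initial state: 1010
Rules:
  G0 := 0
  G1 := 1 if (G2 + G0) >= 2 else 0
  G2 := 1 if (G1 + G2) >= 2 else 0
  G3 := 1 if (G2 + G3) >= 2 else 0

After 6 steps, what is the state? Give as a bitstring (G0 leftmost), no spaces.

Step 1: G0=0(const) G1=(1+1>=2)=1 G2=(0+1>=2)=0 G3=(1+0>=2)=0 -> 0100
Step 2: G0=0(const) G1=(0+0>=2)=0 G2=(1+0>=2)=0 G3=(0+0>=2)=0 -> 0000
Step 3: G0=0(const) G1=(0+0>=2)=0 G2=(0+0>=2)=0 G3=(0+0>=2)=0 -> 0000
Step 4: G0=0(const) G1=(0+0>=2)=0 G2=(0+0>=2)=0 G3=(0+0>=2)=0 -> 0000
Step 5: G0=0(const) G1=(0+0>=2)=0 G2=(0+0>=2)=0 G3=(0+0>=2)=0 -> 0000
Step 6: G0=0(const) G1=(0+0>=2)=0 G2=(0+0>=2)=0 G3=(0+0>=2)=0 -> 0000

0000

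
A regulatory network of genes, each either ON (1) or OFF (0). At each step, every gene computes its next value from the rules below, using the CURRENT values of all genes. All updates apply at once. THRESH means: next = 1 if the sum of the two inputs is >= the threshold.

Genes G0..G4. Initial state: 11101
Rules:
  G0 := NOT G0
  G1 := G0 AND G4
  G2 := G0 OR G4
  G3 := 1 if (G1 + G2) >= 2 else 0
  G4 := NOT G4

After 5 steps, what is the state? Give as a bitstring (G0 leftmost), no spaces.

Step 1: G0=NOT G0=NOT 1=0 G1=G0&G4=1&1=1 G2=G0|G4=1|1=1 G3=(1+1>=2)=1 G4=NOT G4=NOT 1=0 -> 01110
Step 2: G0=NOT G0=NOT 0=1 G1=G0&G4=0&0=0 G2=G0|G4=0|0=0 G3=(1+1>=2)=1 G4=NOT G4=NOT 0=1 -> 10011
Step 3: G0=NOT G0=NOT 1=0 G1=G0&G4=1&1=1 G2=G0|G4=1|1=1 G3=(0+0>=2)=0 G4=NOT G4=NOT 1=0 -> 01100
Step 4: G0=NOT G0=NOT 0=1 G1=G0&G4=0&0=0 G2=G0|G4=0|0=0 G3=(1+1>=2)=1 G4=NOT G4=NOT 0=1 -> 10011
Step 5: G0=NOT G0=NOT 1=0 G1=G0&G4=1&1=1 G2=G0|G4=1|1=1 G3=(0+0>=2)=0 G4=NOT G4=NOT 1=0 -> 01100

01100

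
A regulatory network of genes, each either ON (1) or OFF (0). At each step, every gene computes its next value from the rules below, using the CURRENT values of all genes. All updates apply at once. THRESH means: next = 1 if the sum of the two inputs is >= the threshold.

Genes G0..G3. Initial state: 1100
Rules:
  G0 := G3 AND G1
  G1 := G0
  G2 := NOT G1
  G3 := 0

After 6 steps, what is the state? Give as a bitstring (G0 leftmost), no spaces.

Step 1: G0=G3&G1=0&1=0 G1=G0=1 G2=NOT G1=NOT 1=0 G3=0(const) -> 0100
Step 2: G0=G3&G1=0&1=0 G1=G0=0 G2=NOT G1=NOT 1=0 G3=0(const) -> 0000
Step 3: G0=G3&G1=0&0=0 G1=G0=0 G2=NOT G1=NOT 0=1 G3=0(const) -> 0010
Step 4: G0=G3&G1=0&0=0 G1=G0=0 G2=NOT G1=NOT 0=1 G3=0(const) -> 0010
Step 5: G0=G3&G1=0&0=0 G1=G0=0 G2=NOT G1=NOT 0=1 G3=0(const) -> 0010
Step 6: G0=G3&G1=0&0=0 G1=G0=0 G2=NOT G1=NOT 0=1 G3=0(const) -> 0010

0010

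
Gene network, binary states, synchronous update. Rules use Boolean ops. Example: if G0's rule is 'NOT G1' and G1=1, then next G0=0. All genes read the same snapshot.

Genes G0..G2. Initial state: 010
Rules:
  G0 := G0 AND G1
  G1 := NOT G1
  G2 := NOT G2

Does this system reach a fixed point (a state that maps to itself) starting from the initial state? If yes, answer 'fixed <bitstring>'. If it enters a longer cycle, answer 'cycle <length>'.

Step 0: 010
Step 1: G0=G0&G1=0&1=0 G1=NOT G1=NOT 1=0 G2=NOT G2=NOT 0=1 -> 001
Step 2: G0=G0&G1=0&0=0 G1=NOT G1=NOT 0=1 G2=NOT G2=NOT 1=0 -> 010
Cycle of length 2 starting at step 0 -> no fixed point

Answer: cycle 2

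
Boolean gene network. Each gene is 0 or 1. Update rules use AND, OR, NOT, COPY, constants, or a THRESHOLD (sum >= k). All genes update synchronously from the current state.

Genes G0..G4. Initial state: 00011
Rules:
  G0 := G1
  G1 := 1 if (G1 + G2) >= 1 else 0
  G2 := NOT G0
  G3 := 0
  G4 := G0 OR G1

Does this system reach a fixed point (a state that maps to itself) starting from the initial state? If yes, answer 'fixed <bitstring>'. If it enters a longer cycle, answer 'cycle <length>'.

Step 0: 00011
Step 1: G0=G1=0 G1=(0+0>=1)=0 G2=NOT G0=NOT 0=1 G3=0(const) G4=G0|G1=0|0=0 -> 00100
Step 2: G0=G1=0 G1=(0+1>=1)=1 G2=NOT G0=NOT 0=1 G3=0(const) G4=G0|G1=0|0=0 -> 01100
Step 3: G0=G1=1 G1=(1+1>=1)=1 G2=NOT G0=NOT 0=1 G3=0(const) G4=G0|G1=0|1=1 -> 11101
Step 4: G0=G1=1 G1=(1+1>=1)=1 G2=NOT G0=NOT 1=0 G3=0(const) G4=G0|G1=1|1=1 -> 11001
Step 5: G0=G1=1 G1=(1+0>=1)=1 G2=NOT G0=NOT 1=0 G3=0(const) G4=G0|G1=1|1=1 -> 11001
Fixed point reached at step 4: 11001

Answer: fixed 11001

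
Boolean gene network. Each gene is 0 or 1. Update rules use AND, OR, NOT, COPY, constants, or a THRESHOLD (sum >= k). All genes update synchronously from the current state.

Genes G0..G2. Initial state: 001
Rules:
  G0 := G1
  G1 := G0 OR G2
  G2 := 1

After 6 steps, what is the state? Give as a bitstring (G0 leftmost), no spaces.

Step 1: G0=G1=0 G1=G0|G2=0|1=1 G2=1(const) -> 011
Step 2: G0=G1=1 G1=G0|G2=0|1=1 G2=1(const) -> 111
Step 3: G0=G1=1 G1=G0|G2=1|1=1 G2=1(const) -> 111
Step 4: G0=G1=1 G1=G0|G2=1|1=1 G2=1(const) -> 111
Step 5: G0=G1=1 G1=G0|G2=1|1=1 G2=1(const) -> 111
Step 6: G0=G1=1 G1=G0|G2=1|1=1 G2=1(const) -> 111

111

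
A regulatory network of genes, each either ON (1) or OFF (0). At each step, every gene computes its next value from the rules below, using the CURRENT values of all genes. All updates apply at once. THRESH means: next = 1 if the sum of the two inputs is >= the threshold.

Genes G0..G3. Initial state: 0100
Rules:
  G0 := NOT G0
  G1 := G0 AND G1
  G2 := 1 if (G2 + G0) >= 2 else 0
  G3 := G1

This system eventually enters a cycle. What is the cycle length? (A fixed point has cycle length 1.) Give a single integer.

Step 0: 0100
Step 1: G0=NOT G0=NOT 0=1 G1=G0&G1=0&1=0 G2=(0+0>=2)=0 G3=G1=1 -> 1001
Step 2: G0=NOT G0=NOT 1=0 G1=G0&G1=1&0=0 G2=(0+1>=2)=0 G3=G1=0 -> 0000
Step 3: G0=NOT G0=NOT 0=1 G1=G0&G1=0&0=0 G2=(0+0>=2)=0 G3=G1=0 -> 1000
Step 4: G0=NOT G0=NOT 1=0 G1=G0&G1=1&0=0 G2=(0+1>=2)=0 G3=G1=0 -> 0000
State from step 4 equals state from step 2 -> cycle length 2

Answer: 2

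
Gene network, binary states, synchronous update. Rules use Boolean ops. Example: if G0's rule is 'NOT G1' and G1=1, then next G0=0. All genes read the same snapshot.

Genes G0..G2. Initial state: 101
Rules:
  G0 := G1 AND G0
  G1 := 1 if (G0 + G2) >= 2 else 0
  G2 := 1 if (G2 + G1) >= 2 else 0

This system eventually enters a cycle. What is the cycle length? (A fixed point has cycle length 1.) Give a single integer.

Answer: 1

Derivation:
Step 0: 101
Step 1: G0=G1&G0=0&1=0 G1=(1+1>=2)=1 G2=(1+0>=2)=0 -> 010
Step 2: G0=G1&G0=1&0=0 G1=(0+0>=2)=0 G2=(0+1>=2)=0 -> 000
Step 3: G0=G1&G0=0&0=0 G1=(0+0>=2)=0 G2=(0+0>=2)=0 -> 000
State from step 3 equals state from step 2 -> cycle length 1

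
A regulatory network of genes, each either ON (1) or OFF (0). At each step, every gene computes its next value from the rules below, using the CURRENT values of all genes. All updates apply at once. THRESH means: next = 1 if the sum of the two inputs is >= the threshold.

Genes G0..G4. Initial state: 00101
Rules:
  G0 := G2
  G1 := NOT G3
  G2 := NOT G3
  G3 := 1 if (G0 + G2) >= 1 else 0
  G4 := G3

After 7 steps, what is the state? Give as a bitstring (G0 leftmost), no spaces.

Step 1: G0=G2=1 G1=NOT G3=NOT 0=1 G2=NOT G3=NOT 0=1 G3=(0+1>=1)=1 G4=G3=0 -> 11110
Step 2: G0=G2=1 G1=NOT G3=NOT 1=0 G2=NOT G3=NOT 1=0 G3=(1+1>=1)=1 G4=G3=1 -> 10011
Step 3: G0=G2=0 G1=NOT G3=NOT 1=0 G2=NOT G3=NOT 1=0 G3=(1+0>=1)=1 G4=G3=1 -> 00011
Step 4: G0=G2=0 G1=NOT G3=NOT 1=0 G2=NOT G3=NOT 1=0 G3=(0+0>=1)=0 G4=G3=1 -> 00001
Step 5: G0=G2=0 G1=NOT G3=NOT 0=1 G2=NOT G3=NOT 0=1 G3=(0+0>=1)=0 G4=G3=0 -> 01100
Step 6: G0=G2=1 G1=NOT G3=NOT 0=1 G2=NOT G3=NOT 0=1 G3=(0+1>=1)=1 G4=G3=0 -> 11110
Step 7: G0=G2=1 G1=NOT G3=NOT 1=0 G2=NOT G3=NOT 1=0 G3=(1+1>=1)=1 G4=G3=1 -> 10011

10011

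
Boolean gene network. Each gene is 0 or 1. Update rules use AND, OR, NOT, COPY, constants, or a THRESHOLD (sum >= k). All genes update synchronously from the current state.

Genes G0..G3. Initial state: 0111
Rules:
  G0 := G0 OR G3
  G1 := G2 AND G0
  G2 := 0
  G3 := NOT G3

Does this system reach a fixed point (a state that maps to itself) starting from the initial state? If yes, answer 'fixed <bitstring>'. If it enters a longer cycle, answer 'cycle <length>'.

Answer: cycle 2

Derivation:
Step 0: 0111
Step 1: G0=G0|G3=0|1=1 G1=G2&G0=1&0=0 G2=0(const) G3=NOT G3=NOT 1=0 -> 1000
Step 2: G0=G0|G3=1|0=1 G1=G2&G0=0&1=0 G2=0(const) G3=NOT G3=NOT 0=1 -> 1001
Step 3: G0=G0|G3=1|1=1 G1=G2&G0=0&1=0 G2=0(const) G3=NOT G3=NOT 1=0 -> 1000
Cycle of length 2 starting at step 1 -> no fixed point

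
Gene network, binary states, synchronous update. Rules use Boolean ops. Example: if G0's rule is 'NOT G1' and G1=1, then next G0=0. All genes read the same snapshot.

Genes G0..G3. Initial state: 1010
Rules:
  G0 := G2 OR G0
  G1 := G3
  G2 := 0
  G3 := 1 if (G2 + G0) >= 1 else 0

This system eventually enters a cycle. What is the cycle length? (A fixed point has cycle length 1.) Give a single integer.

Step 0: 1010
Step 1: G0=G2|G0=1|1=1 G1=G3=0 G2=0(const) G3=(1+1>=1)=1 -> 1001
Step 2: G0=G2|G0=0|1=1 G1=G3=1 G2=0(const) G3=(0+1>=1)=1 -> 1101
Step 3: G0=G2|G0=0|1=1 G1=G3=1 G2=0(const) G3=(0+1>=1)=1 -> 1101
State from step 3 equals state from step 2 -> cycle length 1

Answer: 1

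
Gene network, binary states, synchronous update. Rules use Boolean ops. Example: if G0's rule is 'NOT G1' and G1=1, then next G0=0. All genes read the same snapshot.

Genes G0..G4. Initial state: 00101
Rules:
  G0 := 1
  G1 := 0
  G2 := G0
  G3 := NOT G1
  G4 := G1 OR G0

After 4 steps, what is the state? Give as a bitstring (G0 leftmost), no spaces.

Step 1: G0=1(const) G1=0(const) G2=G0=0 G3=NOT G1=NOT 0=1 G4=G1|G0=0|0=0 -> 10010
Step 2: G0=1(const) G1=0(const) G2=G0=1 G3=NOT G1=NOT 0=1 G4=G1|G0=0|1=1 -> 10111
Step 3: G0=1(const) G1=0(const) G2=G0=1 G3=NOT G1=NOT 0=1 G4=G1|G0=0|1=1 -> 10111
Step 4: G0=1(const) G1=0(const) G2=G0=1 G3=NOT G1=NOT 0=1 G4=G1|G0=0|1=1 -> 10111

10111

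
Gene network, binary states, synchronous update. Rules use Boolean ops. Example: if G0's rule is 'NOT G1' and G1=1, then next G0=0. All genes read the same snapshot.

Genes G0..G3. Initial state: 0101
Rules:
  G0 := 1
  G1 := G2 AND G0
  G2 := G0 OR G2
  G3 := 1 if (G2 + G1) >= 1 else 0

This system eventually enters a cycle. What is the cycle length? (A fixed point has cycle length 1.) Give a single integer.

Answer: 1

Derivation:
Step 0: 0101
Step 1: G0=1(const) G1=G2&G0=0&0=0 G2=G0|G2=0|0=0 G3=(0+1>=1)=1 -> 1001
Step 2: G0=1(const) G1=G2&G0=0&1=0 G2=G0|G2=1|0=1 G3=(0+0>=1)=0 -> 1010
Step 3: G0=1(const) G1=G2&G0=1&1=1 G2=G0|G2=1|1=1 G3=(1+0>=1)=1 -> 1111
Step 4: G0=1(const) G1=G2&G0=1&1=1 G2=G0|G2=1|1=1 G3=(1+1>=1)=1 -> 1111
State from step 4 equals state from step 3 -> cycle length 1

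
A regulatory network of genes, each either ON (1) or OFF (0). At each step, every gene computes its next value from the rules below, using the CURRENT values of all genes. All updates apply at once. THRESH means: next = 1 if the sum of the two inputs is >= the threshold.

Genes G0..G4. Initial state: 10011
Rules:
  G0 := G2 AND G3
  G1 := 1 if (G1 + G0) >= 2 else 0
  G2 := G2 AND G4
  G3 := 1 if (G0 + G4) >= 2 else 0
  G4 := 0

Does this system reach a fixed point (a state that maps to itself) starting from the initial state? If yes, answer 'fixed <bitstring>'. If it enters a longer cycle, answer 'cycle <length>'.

Answer: fixed 00000

Derivation:
Step 0: 10011
Step 1: G0=G2&G3=0&1=0 G1=(0+1>=2)=0 G2=G2&G4=0&1=0 G3=(1+1>=2)=1 G4=0(const) -> 00010
Step 2: G0=G2&G3=0&1=0 G1=(0+0>=2)=0 G2=G2&G4=0&0=0 G3=(0+0>=2)=0 G4=0(const) -> 00000
Step 3: G0=G2&G3=0&0=0 G1=(0+0>=2)=0 G2=G2&G4=0&0=0 G3=(0+0>=2)=0 G4=0(const) -> 00000
Fixed point reached at step 2: 00000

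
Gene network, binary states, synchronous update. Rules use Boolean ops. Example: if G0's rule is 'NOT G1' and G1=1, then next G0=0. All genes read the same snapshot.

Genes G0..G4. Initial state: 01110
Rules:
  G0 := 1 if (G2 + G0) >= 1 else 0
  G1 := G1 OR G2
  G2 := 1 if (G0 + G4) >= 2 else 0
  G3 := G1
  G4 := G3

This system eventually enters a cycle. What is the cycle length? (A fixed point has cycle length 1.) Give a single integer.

Answer: 1

Derivation:
Step 0: 01110
Step 1: G0=(1+0>=1)=1 G1=G1|G2=1|1=1 G2=(0+0>=2)=0 G3=G1=1 G4=G3=1 -> 11011
Step 2: G0=(0+1>=1)=1 G1=G1|G2=1|0=1 G2=(1+1>=2)=1 G3=G1=1 G4=G3=1 -> 11111
Step 3: G0=(1+1>=1)=1 G1=G1|G2=1|1=1 G2=(1+1>=2)=1 G3=G1=1 G4=G3=1 -> 11111
State from step 3 equals state from step 2 -> cycle length 1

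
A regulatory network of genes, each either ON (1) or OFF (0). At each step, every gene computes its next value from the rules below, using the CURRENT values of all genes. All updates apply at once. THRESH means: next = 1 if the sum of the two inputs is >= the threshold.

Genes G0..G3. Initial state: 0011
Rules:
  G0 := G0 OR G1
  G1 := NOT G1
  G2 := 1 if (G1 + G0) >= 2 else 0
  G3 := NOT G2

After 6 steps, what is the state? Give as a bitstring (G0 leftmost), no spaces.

Step 1: G0=G0|G1=0|0=0 G1=NOT G1=NOT 0=1 G2=(0+0>=2)=0 G3=NOT G2=NOT 1=0 -> 0100
Step 2: G0=G0|G1=0|1=1 G1=NOT G1=NOT 1=0 G2=(1+0>=2)=0 G3=NOT G2=NOT 0=1 -> 1001
Step 3: G0=G0|G1=1|0=1 G1=NOT G1=NOT 0=1 G2=(0+1>=2)=0 G3=NOT G2=NOT 0=1 -> 1101
Step 4: G0=G0|G1=1|1=1 G1=NOT G1=NOT 1=0 G2=(1+1>=2)=1 G3=NOT G2=NOT 0=1 -> 1011
Step 5: G0=G0|G1=1|0=1 G1=NOT G1=NOT 0=1 G2=(0+1>=2)=0 G3=NOT G2=NOT 1=0 -> 1100
Step 6: G0=G0|G1=1|1=1 G1=NOT G1=NOT 1=0 G2=(1+1>=2)=1 G3=NOT G2=NOT 0=1 -> 1011

1011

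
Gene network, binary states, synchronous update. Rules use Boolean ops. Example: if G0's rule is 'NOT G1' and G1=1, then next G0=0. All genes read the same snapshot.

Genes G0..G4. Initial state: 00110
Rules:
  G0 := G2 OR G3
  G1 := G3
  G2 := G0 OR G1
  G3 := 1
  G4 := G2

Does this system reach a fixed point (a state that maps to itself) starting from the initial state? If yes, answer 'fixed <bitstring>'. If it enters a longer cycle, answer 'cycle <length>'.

Step 0: 00110
Step 1: G0=G2|G3=1|1=1 G1=G3=1 G2=G0|G1=0|0=0 G3=1(const) G4=G2=1 -> 11011
Step 2: G0=G2|G3=0|1=1 G1=G3=1 G2=G0|G1=1|1=1 G3=1(const) G4=G2=0 -> 11110
Step 3: G0=G2|G3=1|1=1 G1=G3=1 G2=G0|G1=1|1=1 G3=1(const) G4=G2=1 -> 11111
Step 4: G0=G2|G3=1|1=1 G1=G3=1 G2=G0|G1=1|1=1 G3=1(const) G4=G2=1 -> 11111
Fixed point reached at step 3: 11111

Answer: fixed 11111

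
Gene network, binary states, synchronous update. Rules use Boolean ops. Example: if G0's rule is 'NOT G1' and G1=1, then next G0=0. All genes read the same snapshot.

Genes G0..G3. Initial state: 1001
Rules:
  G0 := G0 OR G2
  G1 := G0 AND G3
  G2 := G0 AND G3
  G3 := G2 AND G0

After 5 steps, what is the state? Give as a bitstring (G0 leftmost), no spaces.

Step 1: G0=G0|G2=1|0=1 G1=G0&G3=1&1=1 G2=G0&G3=1&1=1 G3=G2&G0=0&1=0 -> 1110
Step 2: G0=G0|G2=1|1=1 G1=G0&G3=1&0=0 G2=G0&G3=1&0=0 G3=G2&G0=1&1=1 -> 1001
Step 3: G0=G0|G2=1|0=1 G1=G0&G3=1&1=1 G2=G0&G3=1&1=1 G3=G2&G0=0&1=0 -> 1110
Step 4: G0=G0|G2=1|1=1 G1=G0&G3=1&0=0 G2=G0&G3=1&0=0 G3=G2&G0=1&1=1 -> 1001
Step 5: G0=G0|G2=1|0=1 G1=G0&G3=1&1=1 G2=G0&G3=1&1=1 G3=G2&G0=0&1=0 -> 1110

1110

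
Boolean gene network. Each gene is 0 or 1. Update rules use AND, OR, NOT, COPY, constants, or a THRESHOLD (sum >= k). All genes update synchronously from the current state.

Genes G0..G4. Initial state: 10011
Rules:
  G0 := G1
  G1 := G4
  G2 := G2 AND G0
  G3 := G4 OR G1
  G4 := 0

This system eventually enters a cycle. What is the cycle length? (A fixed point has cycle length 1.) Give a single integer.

Answer: 1

Derivation:
Step 0: 10011
Step 1: G0=G1=0 G1=G4=1 G2=G2&G0=0&1=0 G3=G4|G1=1|0=1 G4=0(const) -> 01010
Step 2: G0=G1=1 G1=G4=0 G2=G2&G0=0&0=0 G3=G4|G1=0|1=1 G4=0(const) -> 10010
Step 3: G0=G1=0 G1=G4=0 G2=G2&G0=0&1=0 G3=G4|G1=0|0=0 G4=0(const) -> 00000
Step 4: G0=G1=0 G1=G4=0 G2=G2&G0=0&0=0 G3=G4|G1=0|0=0 G4=0(const) -> 00000
State from step 4 equals state from step 3 -> cycle length 1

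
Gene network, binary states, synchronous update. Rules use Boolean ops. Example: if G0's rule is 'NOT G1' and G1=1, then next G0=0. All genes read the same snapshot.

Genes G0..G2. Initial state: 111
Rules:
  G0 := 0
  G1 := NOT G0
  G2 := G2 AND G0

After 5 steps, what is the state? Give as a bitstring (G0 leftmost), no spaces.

Step 1: G0=0(const) G1=NOT G0=NOT 1=0 G2=G2&G0=1&1=1 -> 001
Step 2: G0=0(const) G1=NOT G0=NOT 0=1 G2=G2&G0=1&0=0 -> 010
Step 3: G0=0(const) G1=NOT G0=NOT 0=1 G2=G2&G0=0&0=0 -> 010
Step 4: G0=0(const) G1=NOT G0=NOT 0=1 G2=G2&G0=0&0=0 -> 010
Step 5: G0=0(const) G1=NOT G0=NOT 0=1 G2=G2&G0=0&0=0 -> 010

010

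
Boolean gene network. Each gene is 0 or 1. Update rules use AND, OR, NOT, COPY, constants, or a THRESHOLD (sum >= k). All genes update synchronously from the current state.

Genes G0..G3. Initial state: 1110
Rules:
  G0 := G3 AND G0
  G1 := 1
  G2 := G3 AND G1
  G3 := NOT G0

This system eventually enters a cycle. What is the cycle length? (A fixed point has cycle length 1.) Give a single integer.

Answer: 1

Derivation:
Step 0: 1110
Step 1: G0=G3&G0=0&1=0 G1=1(const) G2=G3&G1=0&1=0 G3=NOT G0=NOT 1=0 -> 0100
Step 2: G0=G3&G0=0&0=0 G1=1(const) G2=G3&G1=0&1=0 G3=NOT G0=NOT 0=1 -> 0101
Step 3: G0=G3&G0=1&0=0 G1=1(const) G2=G3&G1=1&1=1 G3=NOT G0=NOT 0=1 -> 0111
Step 4: G0=G3&G0=1&0=0 G1=1(const) G2=G3&G1=1&1=1 G3=NOT G0=NOT 0=1 -> 0111
State from step 4 equals state from step 3 -> cycle length 1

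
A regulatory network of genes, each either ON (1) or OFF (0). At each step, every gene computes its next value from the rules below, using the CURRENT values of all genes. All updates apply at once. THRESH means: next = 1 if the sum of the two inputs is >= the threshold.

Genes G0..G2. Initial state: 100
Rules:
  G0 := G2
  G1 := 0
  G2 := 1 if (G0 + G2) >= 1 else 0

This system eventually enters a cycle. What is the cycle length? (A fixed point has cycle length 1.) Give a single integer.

Answer: 1

Derivation:
Step 0: 100
Step 1: G0=G2=0 G1=0(const) G2=(1+0>=1)=1 -> 001
Step 2: G0=G2=1 G1=0(const) G2=(0+1>=1)=1 -> 101
Step 3: G0=G2=1 G1=0(const) G2=(1+1>=1)=1 -> 101
State from step 3 equals state from step 2 -> cycle length 1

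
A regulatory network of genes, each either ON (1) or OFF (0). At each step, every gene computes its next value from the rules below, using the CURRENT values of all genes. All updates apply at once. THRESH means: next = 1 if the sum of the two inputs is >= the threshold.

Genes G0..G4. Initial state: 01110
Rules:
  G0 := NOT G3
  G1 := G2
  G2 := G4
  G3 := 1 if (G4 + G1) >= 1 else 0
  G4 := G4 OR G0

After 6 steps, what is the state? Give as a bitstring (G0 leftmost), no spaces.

Step 1: G0=NOT G3=NOT 1=0 G1=G2=1 G2=G4=0 G3=(0+1>=1)=1 G4=G4|G0=0|0=0 -> 01010
Step 2: G0=NOT G3=NOT 1=0 G1=G2=0 G2=G4=0 G3=(0+1>=1)=1 G4=G4|G0=0|0=0 -> 00010
Step 3: G0=NOT G3=NOT 1=0 G1=G2=0 G2=G4=0 G3=(0+0>=1)=0 G4=G4|G0=0|0=0 -> 00000
Step 4: G0=NOT G3=NOT 0=1 G1=G2=0 G2=G4=0 G3=(0+0>=1)=0 G4=G4|G0=0|0=0 -> 10000
Step 5: G0=NOT G3=NOT 0=1 G1=G2=0 G2=G4=0 G3=(0+0>=1)=0 G4=G4|G0=0|1=1 -> 10001
Step 6: G0=NOT G3=NOT 0=1 G1=G2=0 G2=G4=1 G3=(1+0>=1)=1 G4=G4|G0=1|1=1 -> 10111

10111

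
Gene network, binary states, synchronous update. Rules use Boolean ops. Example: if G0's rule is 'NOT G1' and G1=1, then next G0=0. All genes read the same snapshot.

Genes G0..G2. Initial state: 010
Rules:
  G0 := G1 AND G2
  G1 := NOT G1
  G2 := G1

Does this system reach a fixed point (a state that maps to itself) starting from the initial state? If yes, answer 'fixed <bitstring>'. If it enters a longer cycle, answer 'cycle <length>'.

Step 0: 010
Step 1: G0=G1&G2=1&0=0 G1=NOT G1=NOT 1=0 G2=G1=1 -> 001
Step 2: G0=G1&G2=0&1=0 G1=NOT G1=NOT 0=1 G2=G1=0 -> 010
Cycle of length 2 starting at step 0 -> no fixed point

Answer: cycle 2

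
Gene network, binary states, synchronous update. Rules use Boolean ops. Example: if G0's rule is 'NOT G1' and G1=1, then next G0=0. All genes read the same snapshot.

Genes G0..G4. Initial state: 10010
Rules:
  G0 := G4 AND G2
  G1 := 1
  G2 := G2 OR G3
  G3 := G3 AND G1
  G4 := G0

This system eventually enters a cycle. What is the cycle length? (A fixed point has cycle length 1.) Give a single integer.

Step 0: 10010
Step 1: G0=G4&G2=0&0=0 G1=1(const) G2=G2|G3=0|1=1 G3=G3&G1=1&0=0 G4=G0=1 -> 01101
Step 2: G0=G4&G2=1&1=1 G1=1(const) G2=G2|G3=1|0=1 G3=G3&G1=0&1=0 G4=G0=0 -> 11100
Step 3: G0=G4&G2=0&1=0 G1=1(const) G2=G2|G3=1|0=1 G3=G3&G1=0&1=0 G4=G0=1 -> 01101
State from step 3 equals state from step 1 -> cycle length 2

Answer: 2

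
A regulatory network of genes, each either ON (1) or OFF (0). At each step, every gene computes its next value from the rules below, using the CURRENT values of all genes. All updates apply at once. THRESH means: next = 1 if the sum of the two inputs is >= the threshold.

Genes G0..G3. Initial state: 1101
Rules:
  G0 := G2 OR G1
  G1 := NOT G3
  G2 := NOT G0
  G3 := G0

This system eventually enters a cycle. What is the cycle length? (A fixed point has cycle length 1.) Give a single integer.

Answer: 5

Derivation:
Step 0: 1101
Step 1: G0=G2|G1=0|1=1 G1=NOT G3=NOT 1=0 G2=NOT G0=NOT 1=0 G3=G0=1 -> 1001
Step 2: G0=G2|G1=0|0=0 G1=NOT G3=NOT 1=0 G2=NOT G0=NOT 1=0 G3=G0=1 -> 0001
Step 3: G0=G2|G1=0|0=0 G1=NOT G3=NOT 1=0 G2=NOT G0=NOT 0=1 G3=G0=0 -> 0010
Step 4: G0=G2|G1=1|0=1 G1=NOT G3=NOT 0=1 G2=NOT G0=NOT 0=1 G3=G0=0 -> 1110
Step 5: G0=G2|G1=1|1=1 G1=NOT G3=NOT 0=1 G2=NOT G0=NOT 1=0 G3=G0=1 -> 1101
State from step 5 equals state from step 0 -> cycle length 5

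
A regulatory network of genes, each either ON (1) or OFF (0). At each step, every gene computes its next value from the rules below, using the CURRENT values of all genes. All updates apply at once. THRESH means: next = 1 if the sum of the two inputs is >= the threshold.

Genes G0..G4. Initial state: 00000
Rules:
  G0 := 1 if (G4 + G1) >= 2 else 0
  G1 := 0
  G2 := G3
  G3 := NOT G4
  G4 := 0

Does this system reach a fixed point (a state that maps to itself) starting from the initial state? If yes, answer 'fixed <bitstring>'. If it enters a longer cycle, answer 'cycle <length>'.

Answer: fixed 00110

Derivation:
Step 0: 00000
Step 1: G0=(0+0>=2)=0 G1=0(const) G2=G3=0 G3=NOT G4=NOT 0=1 G4=0(const) -> 00010
Step 2: G0=(0+0>=2)=0 G1=0(const) G2=G3=1 G3=NOT G4=NOT 0=1 G4=0(const) -> 00110
Step 3: G0=(0+0>=2)=0 G1=0(const) G2=G3=1 G3=NOT G4=NOT 0=1 G4=0(const) -> 00110
Fixed point reached at step 2: 00110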